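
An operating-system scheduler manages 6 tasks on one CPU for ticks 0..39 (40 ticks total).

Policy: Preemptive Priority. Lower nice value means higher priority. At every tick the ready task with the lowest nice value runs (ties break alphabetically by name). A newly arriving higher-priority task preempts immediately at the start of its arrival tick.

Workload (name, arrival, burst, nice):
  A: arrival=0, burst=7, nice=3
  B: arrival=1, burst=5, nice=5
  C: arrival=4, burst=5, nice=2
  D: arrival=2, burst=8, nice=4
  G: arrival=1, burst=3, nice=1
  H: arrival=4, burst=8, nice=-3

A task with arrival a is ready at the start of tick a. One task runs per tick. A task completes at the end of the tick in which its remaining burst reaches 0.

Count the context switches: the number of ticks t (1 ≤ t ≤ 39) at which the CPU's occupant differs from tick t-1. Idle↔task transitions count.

context switches = 7

t=0: ready={A} → run A
t=1: ready={A,B,G} → run G
t=2: ready={A,B,D,G} → run G
t=3: ready={A,B,D,G} → run G
t=4: ready={A,B,C,D,H} → run H
t=5: ready={A,B,C,D,H} → run H
t=6: ready={A,B,C,D,H} → run H
t=7: ready={A,B,C,D,H} → run H
t=8: ready={A,B,C,D,H} → run H
t=9: ready={A,B,C,D,H} → run H
t=10: ready={A,B,C,D,H} → run H
t=11: ready={A,B,C,D,H} → run H
t=12: ready={A,B,C,D} → run C
t=13: ready={A,B,C,D} → run C
t=14: ready={A,B,C,D} → run C
t=15: ready={A,B,C,D} → run C
t=16: ready={A,B,C,D} → run C
t=17: ready={A,B,D} → run A
t=18: ready={A,B,D} → run A
t=19: ready={A,B,D} → run A
t=20: ready={A,B,D} → run A
t=21: ready={A,B,D} → run A
t=22: ready={A,B,D} → run A
t=23: ready={B,D} → run D
t=24: ready={B,D} → run D
t=25: ready={B,D} → run D
t=26: ready={B,D} → run D
t=27: ready={B,D} → run D
t=28: ready={B,D} → run D
t=29: ready={B,D} → run D
t=30: ready={B,D} → run D
t=31: ready={B} → run B
t=32: ready={B} → run B
t=33: ready={B} → run B
t=34: ready={B} → run B
t=35: ready={B} → run B
t=36: (idle)
t=37: (idle)
t=38: (idle)
t=39: (idle)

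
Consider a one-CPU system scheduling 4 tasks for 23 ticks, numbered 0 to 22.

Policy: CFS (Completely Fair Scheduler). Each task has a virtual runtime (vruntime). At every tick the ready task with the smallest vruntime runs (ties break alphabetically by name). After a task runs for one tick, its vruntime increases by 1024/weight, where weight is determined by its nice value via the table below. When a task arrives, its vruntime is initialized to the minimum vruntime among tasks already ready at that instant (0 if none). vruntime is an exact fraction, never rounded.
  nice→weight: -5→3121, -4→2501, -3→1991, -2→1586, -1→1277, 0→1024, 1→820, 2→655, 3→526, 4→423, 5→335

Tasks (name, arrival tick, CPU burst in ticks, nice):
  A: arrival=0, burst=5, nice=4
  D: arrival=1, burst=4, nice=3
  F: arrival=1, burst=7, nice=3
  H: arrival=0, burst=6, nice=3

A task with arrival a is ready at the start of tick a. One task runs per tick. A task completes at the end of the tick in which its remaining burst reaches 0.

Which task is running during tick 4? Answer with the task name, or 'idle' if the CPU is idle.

t=0: vr[A=0 H=0] → run A
t=1: vr[A=1024/423 D=0 F=0 H=0] → run D
t=2: vr[A=1024/423 D=512/263 F=0 H=0] → run F
t=3: vr[A=1024/423 D=512/263 F=512/263 H=0] → run H
t=4: vr[A=1024/423 D=512/263 F=512/263 H=512/263] → run D
t=5: vr[A=1024/423 D=1024/263 F=512/263 H=512/263] → run F
t=6: vr[A=1024/423 D=1024/263 F=1024/263 H=512/263] → run H
t=7: vr[A=1024/423 D=1024/263 F=1024/263 H=1024/263] → run A
t=8: vr[A=2048/423 D=1024/263 F=1024/263 H=1024/263] → run D
t=9: vr[A=2048/423 D=1536/263 F=1024/263 H=1024/263] → run F
t=10: vr[A=2048/423 D=1536/263 F=1536/263 H=1024/263] → run H
t=11: vr[A=2048/423 D=1536/263 F=1536/263 H=1536/263] → run A
t=12: vr[A=1024/141 D=1536/263 F=1536/263 H=1536/263] → run D
t=13: vr[A=1024/141 F=1536/263 H=1536/263] → run F
t=14: vr[A=1024/141 F=2048/263 H=1536/263] → run H
t=15: vr[A=1024/141 F=2048/263 H=2048/263] → run A
t=16: vr[A=4096/423 F=2048/263 H=2048/263] → run F
t=17: vr[A=4096/423 F=2560/263 H=2048/263] → run H
t=18: vr[A=4096/423 F=2560/263 H=2560/263] → run A
t=19: vr[F=2560/263 H=2560/263] → run F
t=20: vr[F=3072/263 H=2560/263] → run H
t=21: vr[F=3072/263] → run F
t=22: (idle)

running at tick 4 = D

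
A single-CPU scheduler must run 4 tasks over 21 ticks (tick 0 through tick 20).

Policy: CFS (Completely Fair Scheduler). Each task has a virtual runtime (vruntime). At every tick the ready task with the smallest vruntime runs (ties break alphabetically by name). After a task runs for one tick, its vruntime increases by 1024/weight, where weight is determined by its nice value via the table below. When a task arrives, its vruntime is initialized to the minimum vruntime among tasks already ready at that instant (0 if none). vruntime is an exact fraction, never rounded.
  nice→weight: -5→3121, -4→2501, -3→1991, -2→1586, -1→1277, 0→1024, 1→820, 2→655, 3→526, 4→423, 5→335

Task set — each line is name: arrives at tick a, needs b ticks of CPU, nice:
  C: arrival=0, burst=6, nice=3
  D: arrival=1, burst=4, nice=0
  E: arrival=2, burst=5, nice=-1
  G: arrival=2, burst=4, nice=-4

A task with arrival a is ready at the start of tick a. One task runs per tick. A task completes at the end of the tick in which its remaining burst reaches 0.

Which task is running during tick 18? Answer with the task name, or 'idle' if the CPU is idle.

t=0: vr[C=0] → run C
t=1: vr[C=512/263 D=512/263] → run C
t=2: vr[C=1024/263 D=512/263 E=512/263 G=512/263] → run D
t=3: vr[C=1024/263 D=775/263 E=512/263 G=512/263] → run E
t=4: vr[C=1024/263 D=775/263 E=923136/335851 G=512/263] → run G
t=5: vr[C=1024/263 D=775/263 E=923136/335851 G=1549824/657763] → run G
t=6: vr[C=1024/263 D=775/263 E=923136/335851 G=1819136/657763] → run E
t=7: vr[C=1024/263 D=775/263 E=1192448/335851 G=1819136/657763] → run G
t=8: vr[C=1024/263 D=775/263 E=1192448/335851 G=2088448/657763] → run D
t=9: vr[C=1024/263 D=1038/263 E=1192448/335851 G=2088448/657763] → run G
t=10: vr[C=1024/263 D=1038/263 E=1192448/335851] → run E
t=11: vr[C=1024/263 D=1038/263 E=1461760/335851] → run C
t=12: vr[C=1536/263 D=1038/263 E=1461760/335851] → run D
t=13: vr[C=1536/263 D=1301/263 E=1461760/335851] → run E
t=14: vr[C=1536/263 D=1301/263 E=1731072/335851] → run D
t=15: vr[C=1536/263 E=1731072/335851] → run E
t=16: vr[C=1536/263] → run C
t=17: vr[C=2048/263] → run C
t=18: vr[C=2560/263] → run C
t=19: (idle)
t=20: (idle)

running at tick 18 = C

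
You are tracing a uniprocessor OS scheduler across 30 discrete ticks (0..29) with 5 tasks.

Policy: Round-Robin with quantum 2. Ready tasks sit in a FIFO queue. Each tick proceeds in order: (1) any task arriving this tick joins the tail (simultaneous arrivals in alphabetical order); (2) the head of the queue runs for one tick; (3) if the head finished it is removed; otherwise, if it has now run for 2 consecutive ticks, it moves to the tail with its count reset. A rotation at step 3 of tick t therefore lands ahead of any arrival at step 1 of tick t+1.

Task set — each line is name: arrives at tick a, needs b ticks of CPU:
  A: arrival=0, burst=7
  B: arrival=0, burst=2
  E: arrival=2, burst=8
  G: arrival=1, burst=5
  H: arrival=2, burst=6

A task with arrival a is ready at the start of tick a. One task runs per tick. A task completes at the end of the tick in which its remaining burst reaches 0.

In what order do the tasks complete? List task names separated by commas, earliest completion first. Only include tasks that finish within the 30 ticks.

t=0: queue=[A,B] q_used=0 → run A
t=1: queue=[A,B,G] q_used=1 → run A
t=2: queue=[B,G,A,E,H] q_used=0 → run B
t=3: queue=[B,G,A,E,H] q_used=1 → run B
t=4: queue=[G,A,E,H] q_used=0 → run G
t=5: queue=[G,A,E,H] q_used=1 → run G
t=6: queue=[A,E,H,G] q_used=0 → run A
t=7: queue=[A,E,H,G] q_used=1 → run A
t=8: queue=[E,H,G,A] q_used=0 → run E
t=9: queue=[E,H,G,A] q_used=1 → run E
t=10: queue=[H,G,A,E] q_used=0 → run H
t=11: queue=[H,G,A,E] q_used=1 → run H
t=12: queue=[G,A,E,H] q_used=0 → run G
t=13: queue=[G,A,E,H] q_used=1 → run G
t=14: queue=[A,E,H,G] q_used=0 → run A
t=15: queue=[A,E,H,G] q_used=1 → run A
t=16: queue=[E,H,G,A] q_used=0 → run E
t=17: queue=[E,H,G,A] q_used=1 → run E
t=18: queue=[H,G,A,E] q_used=0 → run H
t=19: queue=[H,G,A,E] q_used=1 → run H
t=20: queue=[G,A,E,H] q_used=0 → run G
t=21: queue=[A,E,H] q_used=0 → run A
t=22: queue=[E,H] q_used=0 → run E
t=23: queue=[E,H] q_used=1 → run E
t=24: queue=[H,E] q_used=0 → run H
t=25: queue=[H,E] q_used=1 → run H
t=26: queue=[E] q_used=0 → run E
t=27: queue=[E] q_used=1 → run E
t=28: (idle)
t=29: (idle)

completion order = B, G, A, H, E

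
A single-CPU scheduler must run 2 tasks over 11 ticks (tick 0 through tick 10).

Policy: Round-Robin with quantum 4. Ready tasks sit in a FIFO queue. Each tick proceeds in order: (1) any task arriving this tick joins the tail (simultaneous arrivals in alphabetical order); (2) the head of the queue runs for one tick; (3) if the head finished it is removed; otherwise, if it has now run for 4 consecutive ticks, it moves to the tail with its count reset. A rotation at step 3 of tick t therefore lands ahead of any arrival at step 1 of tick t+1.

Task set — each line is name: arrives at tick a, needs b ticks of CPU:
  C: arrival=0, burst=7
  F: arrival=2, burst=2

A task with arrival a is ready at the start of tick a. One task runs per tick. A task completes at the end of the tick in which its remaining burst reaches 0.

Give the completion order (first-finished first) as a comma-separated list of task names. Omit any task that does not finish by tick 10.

t=0: queue=[C] q_used=0 → run C
t=1: queue=[C] q_used=1 → run C
t=2: queue=[C,F] q_used=2 → run C
t=3: queue=[C,F] q_used=3 → run C
t=4: queue=[F,C] q_used=0 → run F
t=5: queue=[F,C] q_used=1 → run F
t=6: queue=[C] q_used=0 → run C
t=7: queue=[C] q_used=1 → run C
t=8: queue=[C] q_used=2 → run C
t=9: (idle)
t=10: (idle)

completion order = F, C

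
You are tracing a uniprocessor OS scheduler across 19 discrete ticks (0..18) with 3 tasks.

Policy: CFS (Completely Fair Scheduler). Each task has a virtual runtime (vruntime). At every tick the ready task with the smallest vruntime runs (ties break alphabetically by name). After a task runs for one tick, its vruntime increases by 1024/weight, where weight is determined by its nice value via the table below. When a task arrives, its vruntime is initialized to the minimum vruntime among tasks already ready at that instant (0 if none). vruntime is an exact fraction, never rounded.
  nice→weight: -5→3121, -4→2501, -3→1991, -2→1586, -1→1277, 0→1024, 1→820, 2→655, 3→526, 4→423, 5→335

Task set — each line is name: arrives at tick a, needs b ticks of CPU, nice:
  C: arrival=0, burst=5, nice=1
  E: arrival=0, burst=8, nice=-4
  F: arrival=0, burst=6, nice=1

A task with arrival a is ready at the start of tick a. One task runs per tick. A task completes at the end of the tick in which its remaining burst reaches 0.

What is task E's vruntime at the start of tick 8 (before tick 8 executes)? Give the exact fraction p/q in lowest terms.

t=0: vr[C=0 E=0 F=0] → run C
t=1: vr[C=256/205 E=0 F=0] → run E
t=2: vr[C=256/205 E=1024/2501 F=0] → run F
t=3: vr[C=256/205 E=1024/2501 F=256/205] → run E
t=4: vr[C=256/205 E=2048/2501 F=256/205] → run E
t=5: vr[C=256/205 E=3072/2501 F=256/205] → run E
t=6: vr[C=256/205 E=4096/2501 F=256/205] → run C
t=7: vr[C=512/205 E=4096/2501 F=256/205] → run F
t=8: vr[C=512/205 E=4096/2501 F=512/205] → run E
t=9: vr[C=512/205 E=5120/2501 F=512/205] → run E
t=10: vr[C=512/205 E=6144/2501 F=512/205] → run E
t=11: vr[C=512/205 E=7168/2501 F=512/205] → run C
t=12: vr[C=768/205 E=7168/2501 F=512/205] → run F
t=13: vr[C=768/205 E=7168/2501 F=768/205] → run E
t=14: vr[C=768/205 F=768/205] → run C
t=15: vr[C=1024/205 F=768/205] → run F
t=16: vr[C=1024/205 F=1024/205] → run C
t=17: vr[F=1024/205] → run F
t=18: vr[F=256/41] → run F

vruntime(E, start of tick 8) = 4096/2501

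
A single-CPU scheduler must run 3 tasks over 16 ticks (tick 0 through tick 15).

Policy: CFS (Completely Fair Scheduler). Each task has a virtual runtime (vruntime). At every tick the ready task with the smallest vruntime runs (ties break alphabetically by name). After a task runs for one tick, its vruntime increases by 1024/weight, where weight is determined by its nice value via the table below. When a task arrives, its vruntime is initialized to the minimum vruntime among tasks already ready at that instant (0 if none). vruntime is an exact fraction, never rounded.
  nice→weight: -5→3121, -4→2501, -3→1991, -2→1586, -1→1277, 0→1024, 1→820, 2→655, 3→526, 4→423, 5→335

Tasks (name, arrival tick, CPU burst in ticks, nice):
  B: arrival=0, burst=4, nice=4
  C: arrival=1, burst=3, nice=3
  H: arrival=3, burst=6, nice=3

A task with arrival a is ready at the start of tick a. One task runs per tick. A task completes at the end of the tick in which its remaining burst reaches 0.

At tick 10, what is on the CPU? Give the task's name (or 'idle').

running at tick 10 = H

t=0: vr[B=0] → run B
t=1: vr[B=1024/423 C=1024/423] → run B
t=2: vr[B=2048/423 C=1024/423] → run C
t=3: vr[B=2048/423 C=485888/111249 H=485888/111249] → run C
t=4: vr[B=2048/423 C=702464/111249 H=485888/111249] → run H
t=5: vr[B=2048/423 C=702464/111249 H=702464/111249] → run B
t=6: vr[B=1024/141 C=702464/111249 H=702464/111249] → run C
t=7: vr[B=1024/141 H=702464/111249] → run H
t=8: vr[B=1024/141 H=919040/111249] → run B
t=9: vr[H=919040/111249] → run H
t=10: vr[H=1135616/111249] → run H
t=11: vr[H=1352192/111249] → run H
t=12: vr[H=1568768/111249] → run H
t=13: (idle)
t=14: (idle)
t=15: (idle)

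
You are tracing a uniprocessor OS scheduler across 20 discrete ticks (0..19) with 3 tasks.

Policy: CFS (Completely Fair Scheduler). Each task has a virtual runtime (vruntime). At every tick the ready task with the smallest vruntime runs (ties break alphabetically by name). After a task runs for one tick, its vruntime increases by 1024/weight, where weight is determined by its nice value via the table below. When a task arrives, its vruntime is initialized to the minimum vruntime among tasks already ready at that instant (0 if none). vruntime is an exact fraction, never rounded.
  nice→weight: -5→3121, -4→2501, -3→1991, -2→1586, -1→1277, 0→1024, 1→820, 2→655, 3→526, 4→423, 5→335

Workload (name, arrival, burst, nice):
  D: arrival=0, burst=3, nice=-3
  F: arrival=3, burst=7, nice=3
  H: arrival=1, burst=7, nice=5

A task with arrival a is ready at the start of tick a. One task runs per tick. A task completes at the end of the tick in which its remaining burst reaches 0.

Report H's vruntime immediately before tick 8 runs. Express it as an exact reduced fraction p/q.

t=0: vr[D=0] → run D
t=1: vr[D=1024/1991 H=1024/1991] → run D
t=2: vr[D=2048/1991 H=1024/1991] → run H
t=3: vr[D=2048/1991 F=2048/1991 H=2381824/666985] → run D
t=4: vr[F=2048/1991 H=2381824/666985] → run F
t=5: vr[F=1558016/523633 H=2381824/666985] → run F
t=6: vr[F=2577408/523633 H=2381824/666985] → run H
t=7: vr[F=2577408/523633 H=4420608/666985] → run F
t=8: vr[F=3596800/523633 H=4420608/666985] → run H
t=9: vr[F=3596800/523633 H=6459392/666985] → run F
t=10: vr[F=4616192/523633 H=6459392/666985] → run F
t=11: vr[F=5635584/523633 H=6459392/666985] → run H
t=12: vr[F=5635584/523633 H=8498176/666985] → run F
t=13: vr[F=6654976/523633 H=8498176/666985] → run F
t=14: vr[H=8498176/666985] → run H
t=15: vr[H=2107392/133397] → run H
t=16: vr[H=12575744/666985] → run H
t=17: (idle)
t=18: (idle)
t=19: (idle)

vruntime(H, start of tick 8) = 4420608/666985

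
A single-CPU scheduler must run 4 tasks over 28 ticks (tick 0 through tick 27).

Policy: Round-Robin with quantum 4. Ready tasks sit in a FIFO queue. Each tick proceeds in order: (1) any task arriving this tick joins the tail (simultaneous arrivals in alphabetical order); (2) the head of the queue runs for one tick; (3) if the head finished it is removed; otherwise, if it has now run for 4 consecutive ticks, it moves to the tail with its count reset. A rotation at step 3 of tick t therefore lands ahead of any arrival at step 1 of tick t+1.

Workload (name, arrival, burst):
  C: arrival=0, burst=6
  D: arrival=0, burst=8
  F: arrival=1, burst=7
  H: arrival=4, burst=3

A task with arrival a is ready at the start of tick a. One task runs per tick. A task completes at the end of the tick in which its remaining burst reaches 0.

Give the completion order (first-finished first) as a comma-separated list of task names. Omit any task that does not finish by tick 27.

t=0: queue=[C,D] q_used=0 → run C
t=1: queue=[C,D,F] q_used=1 → run C
t=2: queue=[C,D,F] q_used=2 → run C
t=3: queue=[C,D,F] q_used=3 → run C
t=4: queue=[D,F,C,H] q_used=0 → run D
t=5: queue=[D,F,C,H] q_used=1 → run D
t=6: queue=[D,F,C,H] q_used=2 → run D
t=7: queue=[D,F,C,H] q_used=3 → run D
t=8: queue=[F,C,H,D] q_used=0 → run F
t=9: queue=[F,C,H,D] q_used=1 → run F
t=10: queue=[F,C,H,D] q_used=2 → run F
t=11: queue=[F,C,H,D] q_used=3 → run F
t=12: queue=[C,H,D,F] q_used=0 → run C
t=13: queue=[C,H,D,F] q_used=1 → run C
t=14: queue=[H,D,F] q_used=0 → run H
t=15: queue=[H,D,F] q_used=1 → run H
t=16: queue=[H,D,F] q_used=2 → run H
t=17: queue=[D,F] q_used=0 → run D
t=18: queue=[D,F] q_used=1 → run D
t=19: queue=[D,F] q_used=2 → run D
t=20: queue=[D,F] q_used=3 → run D
t=21: queue=[F] q_used=0 → run F
t=22: queue=[F] q_used=1 → run F
t=23: queue=[F] q_used=2 → run F
t=24: (idle)
t=25: (idle)
t=26: (idle)
t=27: (idle)

completion order = C, H, D, F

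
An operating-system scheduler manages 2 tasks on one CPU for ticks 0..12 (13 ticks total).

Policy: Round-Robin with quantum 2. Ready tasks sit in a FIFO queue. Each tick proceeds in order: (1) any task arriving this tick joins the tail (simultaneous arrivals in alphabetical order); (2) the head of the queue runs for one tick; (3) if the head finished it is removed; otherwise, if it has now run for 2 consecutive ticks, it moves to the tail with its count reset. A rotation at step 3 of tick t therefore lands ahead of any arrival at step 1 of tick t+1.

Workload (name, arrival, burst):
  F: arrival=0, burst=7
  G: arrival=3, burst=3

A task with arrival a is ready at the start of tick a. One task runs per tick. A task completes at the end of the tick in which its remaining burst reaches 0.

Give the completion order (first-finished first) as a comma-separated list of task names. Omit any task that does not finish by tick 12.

t=0: queue=[F] q_used=0 → run F
t=1: queue=[F] q_used=1 → run F
t=2: queue=[F] q_used=0 → run F
t=3: queue=[F,G] q_used=1 → run F
t=4: queue=[G,F] q_used=0 → run G
t=5: queue=[G,F] q_used=1 → run G
t=6: queue=[F,G] q_used=0 → run F
t=7: queue=[F,G] q_used=1 → run F
t=8: queue=[G,F] q_used=0 → run G
t=9: queue=[F] q_used=0 → run F
t=10: (idle)
t=11: (idle)
t=12: (idle)

completion order = G, F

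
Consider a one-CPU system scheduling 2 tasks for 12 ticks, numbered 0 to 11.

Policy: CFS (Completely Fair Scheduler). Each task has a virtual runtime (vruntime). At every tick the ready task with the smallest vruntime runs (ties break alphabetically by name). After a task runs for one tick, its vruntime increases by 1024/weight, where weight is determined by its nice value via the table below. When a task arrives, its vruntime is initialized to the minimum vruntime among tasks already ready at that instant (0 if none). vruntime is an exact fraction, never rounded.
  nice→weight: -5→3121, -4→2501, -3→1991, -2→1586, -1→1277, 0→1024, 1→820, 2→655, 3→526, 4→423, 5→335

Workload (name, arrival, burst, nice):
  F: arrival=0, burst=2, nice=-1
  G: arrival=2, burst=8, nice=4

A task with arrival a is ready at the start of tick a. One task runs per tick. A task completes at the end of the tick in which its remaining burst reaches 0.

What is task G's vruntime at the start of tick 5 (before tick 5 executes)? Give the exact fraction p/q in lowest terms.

vruntime(G, start of tick 5) = 1024/141

t=0: vr[F=0] → run F
t=1: vr[F=1024/1277] → run F
t=2: vr[G=0] → run G
t=3: vr[G=1024/423] → run G
t=4: vr[G=2048/423] → run G
t=5: vr[G=1024/141] → run G
t=6: vr[G=4096/423] → run G
t=7: vr[G=5120/423] → run G
t=8: vr[G=2048/141] → run G
t=9: vr[G=7168/423] → run G
t=10: (idle)
t=11: (idle)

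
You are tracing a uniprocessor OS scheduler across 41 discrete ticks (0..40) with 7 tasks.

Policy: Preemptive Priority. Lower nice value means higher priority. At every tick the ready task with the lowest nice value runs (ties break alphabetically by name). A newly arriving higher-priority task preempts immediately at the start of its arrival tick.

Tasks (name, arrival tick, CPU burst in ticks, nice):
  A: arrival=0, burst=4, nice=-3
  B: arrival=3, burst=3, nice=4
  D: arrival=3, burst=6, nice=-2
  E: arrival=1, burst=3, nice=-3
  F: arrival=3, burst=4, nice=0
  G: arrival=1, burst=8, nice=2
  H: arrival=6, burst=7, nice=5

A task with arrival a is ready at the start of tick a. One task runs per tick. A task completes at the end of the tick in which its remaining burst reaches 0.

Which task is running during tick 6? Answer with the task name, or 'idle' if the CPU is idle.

t=0: ready={A} → run A
t=1: ready={A,E,G} → run A
t=2: ready={A,E,G} → run A
t=3: ready={A,B,D,E,F,G} → run A
t=4: ready={B,D,E,F,G} → run E
t=5: ready={B,D,E,F,G} → run E
t=6: ready={B,D,E,F,G,H} → run E
t=7: ready={B,D,F,G,H} → run D
t=8: ready={B,D,F,G,H} → run D
t=9: ready={B,D,F,G,H} → run D
t=10: ready={B,D,F,G,H} → run D
t=11: ready={B,D,F,G,H} → run D
t=12: ready={B,D,F,G,H} → run D
t=13: ready={B,F,G,H} → run F
t=14: ready={B,F,G,H} → run F
t=15: ready={B,F,G,H} → run F
t=16: ready={B,F,G,H} → run F
t=17: ready={B,G,H} → run G
t=18: ready={B,G,H} → run G
t=19: ready={B,G,H} → run G
t=20: ready={B,G,H} → run G
t=21: ready={B,G,H} → run G
t=22: ready={B,G,H} → run G
t=23: ready={B,G,H} → run G
t=24: ready={B,G,H} → run G
t=25: ready={B,H} → run B
t=26: ready={B,H} → run B
t=27: ready={B,H} → run B
t=28: ready={H} → run H
t=29: ready={H} → run H
t=30: ready={H} → run H
t=31: ready={H} → run H
t=32: ready={H} → run H
t=33: ready={H} → run H
t=34: ready={H} → run H
t=35: (idle)
t=36: (idle)
t=37: (idle)
t=38: (idle)
t=39: (idle)
t=40: (idle)

running at tick 6 = E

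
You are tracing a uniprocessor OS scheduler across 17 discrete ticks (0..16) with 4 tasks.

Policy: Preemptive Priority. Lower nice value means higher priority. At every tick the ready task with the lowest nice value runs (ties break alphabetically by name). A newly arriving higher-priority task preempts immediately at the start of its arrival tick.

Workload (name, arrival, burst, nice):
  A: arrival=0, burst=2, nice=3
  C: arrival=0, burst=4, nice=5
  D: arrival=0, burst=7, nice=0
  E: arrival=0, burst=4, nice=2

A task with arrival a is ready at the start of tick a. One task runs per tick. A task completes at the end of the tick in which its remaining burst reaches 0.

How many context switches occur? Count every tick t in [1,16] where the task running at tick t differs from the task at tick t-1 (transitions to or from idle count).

context switches = 3

t=0: ready={A,C,D,E} → run D
t=1: ready={A,C,D,E} → run D
t=2: ready={A,C,D,E} → run D
t=3: ready={A,C,D,E} → run D
t=4: ready={A,C,D,E} → run D
t=5: ready={A,C,D,E} → run D
t=6: ready={A,C,D,E} → run D
t=7: ready={A,C,E} → run E
t=8: ready={A,C,E} → run E
t=9: ready={A,C,E} → run E
t=10: ready={A,C,E} → run E
t=11: ready={A,C} → run A
t=12: ready={A,C} → run A
t=13: ready={C} → run C
t=14: ready={C} → run C
t=15: ready={C} → run C
t=16: ready={C} → run C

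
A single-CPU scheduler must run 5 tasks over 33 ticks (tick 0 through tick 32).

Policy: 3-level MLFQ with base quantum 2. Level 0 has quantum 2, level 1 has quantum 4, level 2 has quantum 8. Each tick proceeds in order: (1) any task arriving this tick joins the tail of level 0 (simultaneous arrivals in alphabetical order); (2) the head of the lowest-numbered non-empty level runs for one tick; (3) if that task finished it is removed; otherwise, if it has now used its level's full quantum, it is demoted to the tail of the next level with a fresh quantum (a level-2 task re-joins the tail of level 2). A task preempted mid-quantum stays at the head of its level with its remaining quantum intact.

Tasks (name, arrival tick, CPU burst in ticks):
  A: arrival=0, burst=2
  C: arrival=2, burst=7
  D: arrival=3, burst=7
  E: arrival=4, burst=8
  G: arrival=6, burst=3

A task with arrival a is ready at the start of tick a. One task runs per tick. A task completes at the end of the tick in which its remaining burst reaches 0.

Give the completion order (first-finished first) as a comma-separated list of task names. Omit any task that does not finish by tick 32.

completion order = A, G, C, D, E

t=0: L0/L1/L2 = A/-/- → run A
t=1: L0/L1/L2 = A/-/- → run A
t=2: L0/L1/L2 = C/-/- → run C
t=3: L0/L1/L2 = CD/-/- → run C
t=4: L0/L1/L2 = DE/C/- → run D
t=5: L0/L1/L2 = DE/C/- → run D
t=6: L0/L1/L2 = EG/CD/- → run E
t=7: L0/L1/L2 = EG/CD/- → run E
t=8: L0/L1/L2 = G/CDE/- → run G
t=9: L0/L1/L2 = G/CDE/- → run G
t=10: L0/L1/L2 = -/CDEG/- → run C
t=11: L0/L1/L2 = -/CDEG/- → run C
t=12: L0/L1/L2 = -/CDEG/- → run C
t=13: L0/L1/L2 = -/CDEG/- → run C
t=14: L0/L1/L2 = -/DEG/C → run D
t=15: L0/L1/L2 = -/DEG/C → run D
t=16: L0/L1/L2 = -/DEG/C → run D
t=17: L0/L1/L2 = -/DEG/C → run D
t=18: L0/L1/L2 = -/EG/CD → run E
t=19: L0/L1/L2 = -/EG/CD → run E
t=20: L0/L1/L2 = -/EG/CD → run E
t=21: L0/L1/L2 = -/EG/CD → run E
t=22: L0/L1/L2 = -/G/CDE → run G
t=23: L0/L1/L2 = -/-/CDE → run C
t=24: L0/L1/L2 = -/-/DE → run D
t=25: L0/L1/L2 = -/-/E → run E
t=26: L0/L1/L2 = -/-/E → run E
t=27: (idle)
t=28: (idle)
t=29: (idle)
t=30: (idle)
t=31: (idle)
t=32: (idle)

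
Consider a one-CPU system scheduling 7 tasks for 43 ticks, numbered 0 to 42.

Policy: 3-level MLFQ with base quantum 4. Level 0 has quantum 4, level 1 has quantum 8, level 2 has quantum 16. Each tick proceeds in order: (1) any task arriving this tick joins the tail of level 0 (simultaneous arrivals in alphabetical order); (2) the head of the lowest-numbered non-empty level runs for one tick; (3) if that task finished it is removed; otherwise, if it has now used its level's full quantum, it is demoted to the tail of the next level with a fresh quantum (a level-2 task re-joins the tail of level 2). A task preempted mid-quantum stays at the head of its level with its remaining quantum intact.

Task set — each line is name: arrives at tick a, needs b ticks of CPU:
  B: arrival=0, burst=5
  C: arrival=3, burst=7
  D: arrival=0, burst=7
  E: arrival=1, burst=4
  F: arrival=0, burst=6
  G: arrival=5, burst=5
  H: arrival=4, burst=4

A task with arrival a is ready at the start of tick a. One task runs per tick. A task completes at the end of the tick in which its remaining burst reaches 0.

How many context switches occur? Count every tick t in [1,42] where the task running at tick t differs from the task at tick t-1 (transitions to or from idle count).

t=0: L0/L1/L2 = BDF/-/- → run B
t=1: L0/L1/L2 = BDFE/-/- → run B
t=2: L0/L1/L2 = BDFE/-/- → run B
t=3: L0/L1/L2 = BDFEC/-/- → run B
t=4: L0/L1/L2 = DFECH/B/- → run D
t=5: L0/L1/L2 = DFECHG/B/- → run D
t=6: L0/L1/L2 = DFECHG/B/- → run D
t=7: L0/L1/L2 = DFECHG/B/- → run D
t=8: L0/L1/L2 = FECHG/BD/- → run F
t=9: L0/L1/L2 = FECHG/BD/- → run F
t=10: L0/L1/L2 = FECHG/BD/- → run F
t=11: L0/L1/L2 = FECHG/BD/- → run F
t=12: L0/L1/L2 = ECHG/BDF/- → run E
t=13: L0/L1/L2 = ECHG/BDF/- → run E
t=14: L0/L1/L2 = ECHG/BDF/- → run E
t=15: L0/L1/L2 = ECHG/BDF/- → run E
t=16: L0/L1/L2 = CHG/BDF/- → run C
t=17: L0/L1/L2 = CHG/BDF/- → run C
t=18: L0/L1/L2 = CHG/BDF/- → run C
t=19: L0/L1/L2 = CHG/BDF/- → run C
t=20: L0/L1/L2 = HG/BDFC/- → run H
t=21: L0/L1/L2 = HG/BDFC/- → run H
t=22: L0/L1/L2 = HG/BDFC/- → run H
t=23: L0/L1/L2 = HG/BDFC/- → run H
t=24: L0/L1/L2 = G/BDFC/- → run G
t=25: L0/L1/L2 = G/BDFC/- → run G
t=26: L0/L1/L2 = G/BDFC/- → run G
t=27: L0/L1/L2 = G/BDFC/- → run G
t=28: L0/L1/L2 = -/BDFCG/- → run B
t=29: L0/L1/L2 = -/DFCG/- → run D
t=30: L0/L1/L2 = -/DFCG/- → run D
t=31: L0/L1/L2 = -/DFCG/- → run D
t=32: L0/L1/L2 = -/FCG/- → run F
t=33: L0/L1/L2 = -/FCG/- → run F
t=34: L0/L1/L2 = -/CG/- → run C
t=35: L0/L1/L2 = -/CG/- → run C
t=36: L0/L1/L2 = -/CG/- → run C
t=37: L0/L1/L2 = -/G/- → run G
t=38: (idle)
t=39: (idle)
t=40: (idle)
t=41: (idle)
t=42: (idle)

context switches = 12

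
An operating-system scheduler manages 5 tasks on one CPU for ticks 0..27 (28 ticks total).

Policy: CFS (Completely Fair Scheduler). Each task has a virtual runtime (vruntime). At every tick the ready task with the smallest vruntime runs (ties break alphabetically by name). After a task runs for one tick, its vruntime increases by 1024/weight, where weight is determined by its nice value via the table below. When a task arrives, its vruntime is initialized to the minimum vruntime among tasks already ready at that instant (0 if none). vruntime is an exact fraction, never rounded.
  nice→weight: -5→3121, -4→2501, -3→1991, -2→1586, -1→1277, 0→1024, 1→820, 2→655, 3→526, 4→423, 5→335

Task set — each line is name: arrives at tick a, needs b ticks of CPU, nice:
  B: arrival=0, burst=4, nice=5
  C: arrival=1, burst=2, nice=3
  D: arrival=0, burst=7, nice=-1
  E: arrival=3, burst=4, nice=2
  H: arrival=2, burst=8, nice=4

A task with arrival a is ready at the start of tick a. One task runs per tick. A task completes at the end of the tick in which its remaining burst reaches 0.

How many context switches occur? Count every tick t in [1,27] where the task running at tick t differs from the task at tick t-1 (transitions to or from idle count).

t=0: vr[B=0 D=0] → run B
t=1: vr[B=1024/335 C=0 D=0] → run C
t=2: vr[B=1024/335 C=512/263 D=0 H=0] → run D
t=3: vr[B=1024/335 C=512/263 D=1024/1277 E=0 H=0] → run E
t=4: vr[B=1024/335 C=512/263 D=1024/1277 E=1024/655 H=0] → run H
t=5: vr[B=1024/335 C=512/263 D=1024/1277 E=1024/655 H=1024/423] → run D
t=6: vr[B=1024/335 C=512/263 D=2048/1277 E=1024/655 H=1024/423] → run E
t=7: vr[B=1024/335 C=512/263 D=2048/1277 E=2048/655 H=1024/423] → run D
t=8: vr[B=1024/335 C=512/263 D=3072/1277 E=2048/655 H=1024/423] → run C
t=9: vr[B=1024/335 D=3072/1277 E=2048/655 H=1024/423] → run D
t=10: vr[B=1024/335 D=4096/1277 E=2048/655 H=1024/423] → run H
t=11: vr[B=1024/335 D=4096/1277 E=2048/655 H=2048/423] → run B
t=12: vr[B=2048/335 D=4096/1277 E=2048/655 H=2048/423] → run E
t=13: vr[B=2048/335 D=4096/1277 E=3072/655 H=2048/423] → run D
t=14: vr[B=2048/335 D=5120/1277 E=3072/655 H=2048/423] → run D
t=15: vr[B=2048/335 D=6144/1277 E=3072/655 H=2048/423] → run E
t=16: vr[B=2048/335 D=6144/1277 H=2048/423] → run D
t=17: vr[B=2048/335 H=2048/423] → run H
t=18: vr[B=2048/335 H=1024/141] → run B
t=19: vr[B=3072/335 H=1024/141] → run H
t=20: vr[B=3072/335 H=4096/423] → run B
t=21: vr[H=4096/423] → run H
t=22: vr[H=5120/423] → run H
t=23: vr[H=2048/141] → run H
t=24: vr[H=7168/423] → run H
t=25: (idle)
t=26: (idle)
t=27: (idle)

context switches = 21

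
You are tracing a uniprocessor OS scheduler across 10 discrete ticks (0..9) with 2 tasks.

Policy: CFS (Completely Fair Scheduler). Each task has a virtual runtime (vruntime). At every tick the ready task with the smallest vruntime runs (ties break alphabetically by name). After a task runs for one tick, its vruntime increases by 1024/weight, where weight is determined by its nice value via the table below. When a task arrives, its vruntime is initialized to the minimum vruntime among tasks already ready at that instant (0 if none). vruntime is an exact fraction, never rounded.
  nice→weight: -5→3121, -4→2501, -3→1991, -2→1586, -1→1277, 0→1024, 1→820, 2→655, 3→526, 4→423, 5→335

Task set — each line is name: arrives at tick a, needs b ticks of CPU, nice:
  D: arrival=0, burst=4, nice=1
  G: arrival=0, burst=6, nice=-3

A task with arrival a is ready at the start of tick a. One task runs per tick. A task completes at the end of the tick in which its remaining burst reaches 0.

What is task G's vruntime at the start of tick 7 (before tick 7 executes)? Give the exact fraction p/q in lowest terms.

t=0: vr[D=0 G=0] → run D
t=1: vr[D=256/205 G=0] → run G
t=2: vr[D=256/205 G=1024/1991] → run G
t=3: vr[D=256/205 G=2048/1991] → run G
t=4: vr[D=256/205 G=3072/1991] → run D
t=5: vr[D=512/205 G=3072/1991] → run G
t=6: vr[D=512/205 G=4096/1991] → run G
t=7: vr[D=512/205 G=5120/1991] → run D
t=8: vr[D=768/205 G=5120/1991] → run G
t=9: vr[D=768/205] → run D

vruntime(G, start of tick 7) = 5120/1991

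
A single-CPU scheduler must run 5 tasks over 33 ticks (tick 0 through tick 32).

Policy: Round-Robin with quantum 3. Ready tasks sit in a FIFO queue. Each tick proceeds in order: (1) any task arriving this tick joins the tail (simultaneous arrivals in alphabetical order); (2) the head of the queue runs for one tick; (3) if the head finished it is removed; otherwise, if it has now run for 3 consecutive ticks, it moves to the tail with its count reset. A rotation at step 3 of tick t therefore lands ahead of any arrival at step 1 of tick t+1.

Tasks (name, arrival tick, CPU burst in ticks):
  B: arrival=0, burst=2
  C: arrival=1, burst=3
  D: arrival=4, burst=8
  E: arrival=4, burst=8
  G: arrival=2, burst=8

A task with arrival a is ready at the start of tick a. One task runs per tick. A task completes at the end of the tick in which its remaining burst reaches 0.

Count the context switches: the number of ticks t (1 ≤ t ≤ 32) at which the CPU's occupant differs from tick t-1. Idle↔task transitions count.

context switches = 11

t=0: queue=[B] q_used=0 → run B
t=1: queue=[B,C] q_used=1 → run B
t=2: queue=[C,G] q_used=0 → run C
t=3: queue=[C,G] q_used=1 → run C
t=4: queue=[C,G,D,E] q_used=2 → run C
t=5: queue=[G,D,E] q_used=0 → run G
t=6: queue=[G,D,E] q_used=1 → run G
t=7: queue=[G,D,E] q_used=2 → run G
t=8: queue=[D,E,G] q_used=0 → run D
t=9: queue=[D,E,G] q_used=1 → run D
t=10: queue=[D,E,G] q_used=2 → run D
t=11: queue=[E,G,D] q_used=0 → run E
t=12: queue=[E,G,D] q_used=1 → run E
t=13: queue=[E,G,D] q_used=2 → run E
t=14: queue=[G,D,E] q_used=0 → run G
t=15: queue=[G,D,E] q_used=1 → run G
t=16: queue=[G,D,E] q_used=2 → run G
t=17: queue=[D,E,G] q_used=0 → run D
t=18: queue=[D,E,G] q_used=1 → run D
t=19: queue=[D,E,G] q_used=2 → run D
t=20: queue=[E,G,D] q_used=0 → run E
t=21: queue=[E,G,D] q_used=1 → run E
t=22: queue=[E,G,D] q_used=2 → run E
t=23: queue=[G,D,E] q_used=0 → run G
t=24: queue=[G,D,E] q_used=1 → run G
t=25: queue=[D,E] q_used=0 → run D
t=26: queue=[D,E] q_used=1 → run D
t=27: queue=[E] q_used=0 → run E
t=28: queue=[E] q_used=1 → run E
t=29: (idle)
t=30: (idle)
t=31: (idle)
t=32: (idle)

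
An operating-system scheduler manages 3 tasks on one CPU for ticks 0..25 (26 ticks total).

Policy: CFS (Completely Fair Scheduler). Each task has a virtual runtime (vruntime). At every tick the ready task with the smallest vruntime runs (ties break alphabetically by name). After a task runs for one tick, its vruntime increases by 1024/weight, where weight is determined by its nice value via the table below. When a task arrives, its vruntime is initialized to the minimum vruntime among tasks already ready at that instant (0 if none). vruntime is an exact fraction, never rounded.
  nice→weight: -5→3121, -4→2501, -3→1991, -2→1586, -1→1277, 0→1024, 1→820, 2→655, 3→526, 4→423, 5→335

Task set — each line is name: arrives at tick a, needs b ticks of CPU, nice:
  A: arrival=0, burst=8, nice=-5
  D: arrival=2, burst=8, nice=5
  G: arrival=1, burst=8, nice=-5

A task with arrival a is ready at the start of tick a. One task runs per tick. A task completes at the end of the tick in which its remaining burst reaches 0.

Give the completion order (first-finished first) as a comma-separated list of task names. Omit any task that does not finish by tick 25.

t=0: vr[A=0] → run A
t=1: vr[A=1024/3121 G=1024/3121] → run A
t=2: vr[A=2048/3121 D=1024/3121 G=1024/3121] → run D
t=3: vr[A=2048/3121 D=3538944/1045535 G=1024/3121] → run G
t=4: vr[A=2048/3121 D=3538944/1045535 G=2048/3121] → run A
t=5: vr[A=3072/3121 D=3538944/1045535 G=2048/3121] → run G
t=6: vr[A=3072/3121 D=3538944/1045535 G=3072/3121] → run A
t=7: vr[A=4096/3121 D=3538944/1045535 G=3072/3121] → run G
t=8: vr[A=4096/3121 D=3538944/1045535 G=4096/3121] → run A
t=9: vr[A=5120/3121 D=3538944/1045535 G=4096/3121] → run G
t=10: vr[A=5120/3121 D=3538944/1045535 G=5120/3121] → run A
t=11: vr[A=6144/3121 D=3538944/1045535 G=5120/3121] → run G
t=12: vr[A=6144/3121 D=3538944/1045535 G=6144/3121] → run A
t=13: vr[A=7168/3121 D=3538944/1045535 G=6144/3121] → run G
t=14: vr[A=7168/3121 D=3538944/1045535 G=7168/3121] → run A
t=15: vr[D=3538944/1045535 G=7168/3121] → run G
t=16: vr[D=3538944/1045535 G=8192/3121] → run G
t=17: vr[D=3538944/1045535] → run D
t=18: vr[D=6734848/1045535] → run D
t=19: vr[D=9930752/1045535] → run D
t=20: vr[D=13126656/1045535] → run D
t=21: vr[D=3264512/209107] → run D
t=22: vr[D=19518464/1045535] → run D
t=23: vr[D=22714368/1045535] → run D
t=24: (idle)
t=25: (idle)

completion order = A, G, D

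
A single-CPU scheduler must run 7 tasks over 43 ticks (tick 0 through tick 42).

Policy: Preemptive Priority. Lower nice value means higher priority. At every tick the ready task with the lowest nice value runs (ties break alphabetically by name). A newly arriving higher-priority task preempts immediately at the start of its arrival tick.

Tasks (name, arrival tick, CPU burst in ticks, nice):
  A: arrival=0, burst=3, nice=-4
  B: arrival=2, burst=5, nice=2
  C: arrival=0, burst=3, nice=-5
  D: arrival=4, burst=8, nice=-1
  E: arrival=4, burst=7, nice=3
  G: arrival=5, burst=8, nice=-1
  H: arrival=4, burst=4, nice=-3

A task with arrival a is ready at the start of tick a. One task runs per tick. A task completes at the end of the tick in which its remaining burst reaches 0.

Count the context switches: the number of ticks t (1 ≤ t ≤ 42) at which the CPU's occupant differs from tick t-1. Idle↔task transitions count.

context switches = 7

t=0: ready={A,C} → run C
t=1: ready={A,C} → run C
t=2: ready={A,B,C} → run C
t=3: ready={A,B} → run A
t=4: ready={A,B,D,E,H} → run A
t=5: ready={A,B,D,E,G,H} → run A
t=6: ready={B,D,E,G,H} → run H
t=7: ready={B,D,E,G,H} → run H
t=8: ready={B,D,E,G,H} → run H
t=9: ready={B,D,E,G,H} → run H
t=10: ready={B,D,E,G} → run D
t=11: ready={B,D,E,G} → run D
t=12: ready={B,D,E,G} → run D
t=13: ready={B,D,E,G} → run D
t=14: ready={B,D,E,G} → run D
t=15: ready={B,D,E,G} → run D
t=16: ready={B,D,E,G} → run D
t=17: ready={B,D,E,G} → run D
t=18: ready={B,E,G} → run G
t=19: ready={B,E,G} → run G
t=20: ready={B,E,G} → run G
t=21: ready={B,E,G} → run G
t=22: ready={B,E,G} → run G
t=23: ready={B,E,G} → run G
t=24: ready={B,E,G} → run G
t=25: ready={B,E,G} → run G
t=26: ready={B,E} → run B
t=27: ready={B,E} → run B
t=28: ready={B,E} → run B
t=29: ready={B,E} → run B
t=30: ready={B,E} → run B
t=31: ready={E} → run E
t=32: ready={E} → run E
t=33: ready={E} → run E
t=34: ready={E} → run E
t=35: ready={E} → run E
t=36: ready={E} → run E
t=37: ready={E} → run E
t=38: (idle)
t=39: (idle)
t=40: (idle)
t=41: (idle)
t=42: (idle)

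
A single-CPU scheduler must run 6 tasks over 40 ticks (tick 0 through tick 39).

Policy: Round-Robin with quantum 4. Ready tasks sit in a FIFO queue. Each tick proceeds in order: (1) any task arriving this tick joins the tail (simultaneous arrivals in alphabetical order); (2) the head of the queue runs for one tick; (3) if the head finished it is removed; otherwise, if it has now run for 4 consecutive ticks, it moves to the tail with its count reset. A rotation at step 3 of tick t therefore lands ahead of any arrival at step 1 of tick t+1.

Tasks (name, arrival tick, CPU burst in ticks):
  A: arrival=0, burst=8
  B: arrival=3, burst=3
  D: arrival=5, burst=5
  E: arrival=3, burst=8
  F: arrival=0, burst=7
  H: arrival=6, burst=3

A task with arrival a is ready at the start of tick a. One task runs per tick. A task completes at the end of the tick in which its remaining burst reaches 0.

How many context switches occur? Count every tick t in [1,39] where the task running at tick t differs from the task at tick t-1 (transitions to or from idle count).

t=0: queue=[A,F] q_used=0 → run A
t=1: queue=[A,F] q_used=1 → run A
t=2: queue=[A,F] q_used=2 → run A
t=3: queue=[A,F,B,E] q_used=3 → run A
t=4: queue=[F,B,E,A] q_used=0 → run F
t=5: queue=[F,B,E,A,D] q_used=1 → run F
t=6: queue=[F,B,E,A,D,H] q_used=2 → run F
t=7: queue=[F,B,E,A,D,H] q_used=3 → run F
t=8: queue=[B,E,A,D,H,F] q_used=0 → run B
t=9: queue=[B,E,A,D,H,F] q_used=1 → run B
t=10: queue=[B,E,A,D,H,F] q_used=2 → run B
t=11: queue=[E,A,D,H,F] q_used=0 → run E
t=12: queue=[E,A,D,H,F] q_used=1 → run E
t=13: queue=[E,A,D,H,F] q_used=2 → run E
t=14: queue=[E,A,D,H,F] q_used=3 → run E
t=15: queue=[A,D,H,F,E] q_used=0 → run A
t=16: queue=[A,D,H,F,E] q_used=1 → run A
t=17: queue=[A,D,H,F,E] q_used=2 → run A
t=18: queue=[A,D,H,F,E] q_used=3 → run A
t=19: queue=[D,H,F,E] q_used=0 → run D
t=20: queue=[D,H,F,E] q_used=1 → run D
t=21: queue=[D,H,F,E] q_used=2 → run D
t=22: queue=[D,H,F,E] q_used=3 → run D
t=23: queue=[H,F,E,D] q_used=0 → run H
t=24: queue=[H,F,E,D] q_used=1 → run H
t=25: queue=[H,F,E,D] q_used=2 → run H
t=26: queue=[F,E,D] q_used=0 → run F
t=27: queue=[F,E,D] q_used=1 → run F
t=28: queue=[F,E,D] q_used=2 → run F
t=29: queue=[E,D] q_used=0 → run E
t=30: queue=[E,D] q_used=1 → run E
t=31: queue=[E,D] q_used=2 → run E
t=32: queue=[E,D] q_used=3 → run E
t=33: queue=[D] q_used=0 → run D
t=34: (idle)
t=35: (idle)
t=36: (idle)
t=37: (idle)
t=38: (idle)
t=39: (idle)

context switches = 10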